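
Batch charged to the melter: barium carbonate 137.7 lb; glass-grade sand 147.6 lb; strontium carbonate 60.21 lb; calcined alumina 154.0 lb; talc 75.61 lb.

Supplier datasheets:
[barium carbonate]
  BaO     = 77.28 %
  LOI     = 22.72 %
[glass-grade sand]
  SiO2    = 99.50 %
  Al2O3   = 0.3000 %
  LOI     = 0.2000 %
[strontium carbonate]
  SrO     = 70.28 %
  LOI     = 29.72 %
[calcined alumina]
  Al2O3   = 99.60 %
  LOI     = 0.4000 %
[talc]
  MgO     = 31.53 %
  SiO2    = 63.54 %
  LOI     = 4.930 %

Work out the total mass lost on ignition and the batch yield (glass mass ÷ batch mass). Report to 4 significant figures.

LOI loss = 53.82 lb; glass = 521.3 lb; yield = 90.64%

Working values are shown rounded to four significant digits at each printed step; each numeric step keeps full precision at each step — each reported value is rounded just once — the derived quantities, including glass mass, the totals, LOI, yield, the five compositions, are recomputed starting from the weights per 521.3 lb of glass in exact precision, as set out in the question or the answer.
Loss on ignition, line by line:
  barium carbonate: 137.7 × 0.2272 = 31.29 lb
  glass-grade sand: 147.6 × 0.002000 = 0.2952 lb
  strontium carbonate: 60.21 × 0.2972 = 17.89 lb
  calcined alumina: 154.0 × 0.004000 = 0.6160 lb
  talc: 75.61 × 0.04930 = 3.728 lb
Total LOI = 53.82 lb
Glass = batch − LOI = 575.1 − 53.82 = 521.3 lb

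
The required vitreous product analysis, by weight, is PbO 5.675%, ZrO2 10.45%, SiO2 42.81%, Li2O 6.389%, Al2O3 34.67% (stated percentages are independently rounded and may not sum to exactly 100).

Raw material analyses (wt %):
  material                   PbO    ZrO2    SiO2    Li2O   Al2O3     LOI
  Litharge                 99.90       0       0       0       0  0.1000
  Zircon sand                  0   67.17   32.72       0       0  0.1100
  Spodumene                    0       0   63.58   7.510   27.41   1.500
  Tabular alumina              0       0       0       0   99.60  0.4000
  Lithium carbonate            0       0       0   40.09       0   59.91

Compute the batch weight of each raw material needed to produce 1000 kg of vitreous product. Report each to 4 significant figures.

Batch per 1000 kg vitreous product:
  Litharge: 56.81 kg
  Zircon sand: 155.6 kg
  Spodumene: 593.3 kg
  Tabular alumina: 184.8 kg
  Lithium carbonate: 48.23 kg
Total batch = 1039 kg; LOI loss = 38.76 kg; yield = 96.27%

The working math carries full precision through every step — values along the way appear rounded off to 4 significant figures within the worked lines. Each reported value receives exactly one rounding. The derived quantities, including the yield, LOI, the totals, glass mass, the five compositions, are computed using the weight values at 1000 kg of glass at exact precision, as they appear in the problem or the answer.
Target masses of each oxide per 1000 kg vitreous product:
  PbO: 5.675% × 1000 = 56.75 kg
  ZrO2: 10.45% × 1000 = 104.5 kg
  SiO2: 42.81% × 1000 = 428.1 kg
  Li2O: 6.389% × 1000 = 63.89 kg
  Al2O3: 34.67% × 1000 = 346.7 kg
Mass-balance tally per oxide from the weights as reported, per the basis as stated (summed amounts equal target values once rounding is allowed for):
  PbO: 56.81·0.9990 = 56.75 kg (target 56.75 kg)
  ZrO2: 155.6·0.6717 = 104.5 kg (target 104.5 kg)
  SiO2: 155.6·0.3272 + 593.3·0.6358 = 428.1 kg (target 428.1 kg)
  Li2O: 593.3·0.07510 + 48.23·0.4009 = 63.89 kg (target 63.89 kg)
  Al2O3: 593.3·0.2741 + 184.8·0.9960 = 346.7 kg (target 346.7 kg)
Auditing the glass mass value: net batch after ignition = 1000 kg (per-oxide target masses sum to 999.9 kg; the stated basis being 1000 kg — gaps are rounding artifacts).
Batch grand total — Σ batch = 1039 kg; LOI removed, Σ of batch·LOI: 38.76 kg; glass ÷ batch gives a yield of 96.27%.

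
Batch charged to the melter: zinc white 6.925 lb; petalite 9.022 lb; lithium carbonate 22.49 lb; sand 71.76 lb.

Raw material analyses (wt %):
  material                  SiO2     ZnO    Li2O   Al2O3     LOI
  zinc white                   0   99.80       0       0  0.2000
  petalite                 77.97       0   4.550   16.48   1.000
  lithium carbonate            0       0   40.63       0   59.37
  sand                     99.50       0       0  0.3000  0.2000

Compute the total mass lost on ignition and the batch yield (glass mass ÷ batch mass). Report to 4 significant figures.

LOI loss = 13.60 lb; glass = 96.60 lb; yield = 87.66%

In-progress results are shown rounded to 4 significant figures across the worked steps; each numeric step runs at full float precision through the solve. Each reported number is rounded exactly once. Derived quantities are computed from the batch weights per 96.60 lb of glass at full precision (the yield, LOI, four oxide percentages, the totals, glass mass) as given in question or answer.
Material-by-material LOI:
  zinc white: 6.925 × 0.002000 = 0.01385 lb
  petalite: 9.022 × 0.01000 = 0.09022 lb
  lithium carbonate: 22.49 × 0.5937 = 13.35 lb
  sand: 71.76 × 0.002000 = 0.1435 lb
Total LOI = 13.60 lb
Glass = batch − LOI = 110.2 − 13.60 = 96.60 lb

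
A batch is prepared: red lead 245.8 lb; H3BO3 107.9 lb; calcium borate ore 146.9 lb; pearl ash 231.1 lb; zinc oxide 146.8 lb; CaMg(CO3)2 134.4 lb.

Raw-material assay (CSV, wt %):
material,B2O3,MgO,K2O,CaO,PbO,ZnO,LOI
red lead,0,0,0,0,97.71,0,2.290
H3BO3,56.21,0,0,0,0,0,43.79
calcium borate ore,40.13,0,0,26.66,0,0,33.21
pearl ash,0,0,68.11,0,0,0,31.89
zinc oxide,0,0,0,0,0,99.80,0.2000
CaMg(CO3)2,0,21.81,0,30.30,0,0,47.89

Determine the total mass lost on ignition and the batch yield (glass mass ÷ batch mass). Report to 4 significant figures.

Values along the way are printed, rounded to 4 significant figures, in the working — every computation carries full precision from start to finish. A single rounding finalizes each reported value — all derived quantities, including yield, the totals, the six compositions, ignition loss, net glass mass, are carried starting from the weights at 772.9 lb of glass at full precision, as quoted within problem or answer.
Ignition loss by material:
  red lead: 245.8 × 0.02290 = 5.629 lb
  H3BO3: 107.9 × 0.4379 = 47.25 lb
  calcium borate ore: 146.9 × 0.3321 = 48.79 lb
  pearl ash: 231.1 × 0.3189 = 73.70 lb
  zinc oxide: 146.8 × 0.002000 = 0.2936 lb
  CaMg(CO3)2: 134.4 × 0.4789 = 64.36 lb
Total LOI = 240.0 lb
Glass = batch − LOI = 1013 − 240.0 = 772.9 lb

LOI loss = 240.0 lb; glass = 772.9 lb; yield = 76.30%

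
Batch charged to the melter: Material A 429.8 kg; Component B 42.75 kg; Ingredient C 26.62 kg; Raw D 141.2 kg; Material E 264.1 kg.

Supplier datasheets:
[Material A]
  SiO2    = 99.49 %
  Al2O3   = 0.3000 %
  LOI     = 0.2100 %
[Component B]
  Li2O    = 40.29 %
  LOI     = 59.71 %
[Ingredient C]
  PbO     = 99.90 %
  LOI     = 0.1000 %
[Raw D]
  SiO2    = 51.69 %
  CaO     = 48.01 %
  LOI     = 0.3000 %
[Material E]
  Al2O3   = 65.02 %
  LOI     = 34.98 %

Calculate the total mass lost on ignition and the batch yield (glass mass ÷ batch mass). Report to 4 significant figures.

Mid-chain values are printed (rounded to 4 significant digits) within the worked lines; all internal work keeps exact precision through every step; every reported value receives exactly one rounding. The derived quantities, which include net glass mass, totals, yield, LOI, the five compositions, are recomputed at full precision, as set out in problem or answer, from the batch weights on 785.2 kg of glass.
Each material's LOI contribution:
  Material A: 429.8 × 0.002100 = 0.9026 kg
  Component B: 42.75 × 0.5971 = 25.53 kg
  Ingredient C: 26.62 × 0.001000 = 0.02662 kg
  Raw D: 141.2 × 0.003000 = 0.4236 kg
  Material E: 264.1 × 0.3498 = 92.38 kg
Total LOI = 119.3 kg
Glass = batch − LOI = 904.5 − 119.3 = 785.2 kg

LOI loss = 119.3 kg; glass = 785.2 kg; yield = 86.81%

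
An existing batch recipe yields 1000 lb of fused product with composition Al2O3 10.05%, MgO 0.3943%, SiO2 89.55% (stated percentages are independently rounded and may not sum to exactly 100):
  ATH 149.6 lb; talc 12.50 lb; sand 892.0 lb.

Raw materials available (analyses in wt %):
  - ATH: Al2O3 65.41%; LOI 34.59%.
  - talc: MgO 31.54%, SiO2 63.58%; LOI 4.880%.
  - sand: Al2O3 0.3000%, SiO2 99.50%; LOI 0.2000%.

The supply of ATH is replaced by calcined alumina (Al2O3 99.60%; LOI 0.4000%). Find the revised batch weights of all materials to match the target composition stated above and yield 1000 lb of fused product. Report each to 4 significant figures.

Revised batch per 1000 lb fused product:
  calcined alumina: 98.22 lb
  talc: 12.50 lb
  sand: 892.0 lb
Total batch = 1003 lb; LOI loss = 2.787 lb

The whole derivation carries exact precision in all steps; mid-chain values are shown rounded to four significant digits alongside each step — every reported figure takes just one rounding. The derived quantities (net glass mass, ignition loss, yield, the three compositions, the totals) are rebuilt at full float precision from the batch weights at 1000 lb of glass, exactly as shown in question or answer.
Oxide-by-oxide targets in 1000 lb fused product:
  Al2O3: 10.05% × 1000 = 100.5 lb
  MgO: 0.3943% × 1000 = 3.943 lb
  SiO2: 89.55% × 1000 = 895.5 lb
Sums-versus-targets review applying the batch weights above, under the basis named above (delivered sums recover each target within answer rounding):
  Al2O3: 98.22·0.9960 + 892.0·0.003000 = 100.5 lb (target 100.5 lb)
  MgO: 12.50·0.3154 = 3.943 lb (target 3.943 lb)
  SiO2: 12.50·0.6358 + 892.0·0.9950 = 895.5 lb (target 895.5 lb)
Glass-mass sanity pass: whole batch net of LOI = 999.9 lb (the Σ of target masses is 999.9 lb; stated basis 1000 lb — gaps are rounding artifacts).
Summing the batch: Σ batch = 1003 lb; LOI removed, Σ of batch·LOI: 2.787 lb; yield: glass divided by total = 99.72%.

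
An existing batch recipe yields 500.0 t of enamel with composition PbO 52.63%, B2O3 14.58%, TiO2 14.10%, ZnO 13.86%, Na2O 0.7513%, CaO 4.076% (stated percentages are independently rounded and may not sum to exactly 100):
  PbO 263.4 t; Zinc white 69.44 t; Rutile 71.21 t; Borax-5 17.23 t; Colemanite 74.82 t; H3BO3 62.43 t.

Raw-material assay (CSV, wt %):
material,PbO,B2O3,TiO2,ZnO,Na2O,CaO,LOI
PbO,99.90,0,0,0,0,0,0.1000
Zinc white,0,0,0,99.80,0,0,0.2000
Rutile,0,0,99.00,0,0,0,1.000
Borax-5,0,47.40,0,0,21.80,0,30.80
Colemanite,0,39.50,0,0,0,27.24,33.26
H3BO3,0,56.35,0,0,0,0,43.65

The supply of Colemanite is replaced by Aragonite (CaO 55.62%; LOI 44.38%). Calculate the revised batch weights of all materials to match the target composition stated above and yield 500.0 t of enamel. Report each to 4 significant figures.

All internal work carries full float precision at each step. Mid-chain values are displayed rounded off to 4 significant figures on the page — a single rounding completes each reported number; all derived quantities (net glass mass, ignition loss, the six compositions, yield, the totals) are re-derived using the weight values for 500.0 t of glass in exact precision, as they appear in the question or the answer.
The oxide mass targets at 500.0 t enamel:
  PbO: 52.63% × 500.0 = 263.2 t
  B2O3: 14.58% × 500.0 = 72.90 t
  TiO2: 14.10% × 500.0 = 70.50 t
  ZnO: 13.86% × 500.0 = 69.30 t
  Na2O: 0.7513% × 500.0 = 3.756 t
  CaO: 4.076% × 500.0 = 20.38 t
Checking each oxide sum on the weights just shown, against the basis in use (summed amounts equal target values net of answer rounding effects):
  PbO: 263.4·0.9990 = 263.1 t (target 263.2 t)
  B2O3: 17.23·0.4740 + 114.9·0.5635 = 72.91 t (target 72.90 t)
  TiO2: 71.21·0.9900 = 70.50 t (target 70.50 t)
  ZnO: 69.44·0.9980 = 69.30 t (target 69.30 t)
  Na2O: 17.23·0.2180 = 3.756 t (target 3.756 t)
  CaO: 36.64·0.5562 = 20.38 t (target 20.38 t)
Glass-mass sanity pass: Σ batch − LOI loss = 500.0 t (per-oxide target masses sum to 500.0 t; against the stated basis, 500.0 t — rounding explains the deltas).
Total batch = Σ batch = 572.8 t; LOI loss = Σ batch·LOI = 72.84 t; as yield: glass ÷ batch → 87.28%.

Revised batch per 500.0 t enamel:
  PbO: 263.4 t
  Zinc white: 69.44 t
  Rutile: 71.21 t
  Borax-5: 17.23 t
  Aragonite: 36.64 t
  H3BO3: 114.9 t
Total batch = 572.8 t; LOI loss = 72.84 t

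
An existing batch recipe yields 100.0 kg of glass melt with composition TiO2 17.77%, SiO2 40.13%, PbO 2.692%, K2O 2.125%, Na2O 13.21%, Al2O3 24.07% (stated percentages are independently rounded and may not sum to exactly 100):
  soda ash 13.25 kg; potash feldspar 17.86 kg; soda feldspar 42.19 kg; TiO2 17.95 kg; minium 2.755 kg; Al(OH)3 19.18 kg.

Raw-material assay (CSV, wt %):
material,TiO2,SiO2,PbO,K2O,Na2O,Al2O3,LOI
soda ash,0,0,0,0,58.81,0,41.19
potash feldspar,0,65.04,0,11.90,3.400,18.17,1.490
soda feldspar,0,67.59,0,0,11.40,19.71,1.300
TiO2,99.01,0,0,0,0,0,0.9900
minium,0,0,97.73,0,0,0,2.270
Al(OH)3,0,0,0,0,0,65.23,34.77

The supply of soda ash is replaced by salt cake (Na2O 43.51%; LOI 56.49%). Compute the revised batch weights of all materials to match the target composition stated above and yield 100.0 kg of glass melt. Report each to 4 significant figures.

Revised batch per 100.0 kg glass melt:
  salt cake: 17.91 kg
  potash feldspar: 17.86 kg
  soda feldspar: 42.19 kg
  TiO2: 17.95 kg
  minium: 2.755 kg
  Al(OH)3: 19.18 kg
Total batch = 117.8 kg; LOI loss = 17.84 kg

The working math keeps exact precision throughout; values along the way are printed rounded to 4 significant digits as written; every reported number carries a single rounding; all derived quantities are re-derived at full float precision (yield, totals, ignition loss, the six compositions, net glass mass) using the weight values at 100.0 kg of glass, as set out in the problem or the answer.
Oxide-by-oxide targets in 100.0 kg glass melt:
  TiO2: 17.77% × 100.0 = 17.77 kg
  SiO2: 40.13% × 100.0 = 40.13 kg
  PbO: 2.692% × 100.0 = 2.692 kg
  K2O: 2.125% × 100.0 = 2.125 kg
  Na2O: 13.21% × 100.0 = 13.21 kg
  Al2O3: 24.07% × 100.0 = 24.07 kg
Balance tally, oxide-wise, on the weights just shown, per the basis as stated (oxide sums agree with the targets exact up to rounding of places):
  TiO2: 17.95·0.9901 = 17.77 kg (target 17.77 kg)
  SiO2: 17.86·0.6504 + 42.19·0.6759 = 40.13 kg (target 40.13 kg)
  PbO: 2.755·0.9773 = 2.692 kg (target 2.692 kg)
  K2O: 17.86·0.1190 = 2.125 kg (target 2.125 kg)
  Na2O: 17.91·0.4351 + 17.86·0.03400 + 42.19·0.1140 = 13.21 kg (target 13.21 kg)
  Al2O3: 17.86·0.1817 + 42.19·0.1971 + 19.18·0.6523 = 24.07 kg (target 24.07 kg)
Glass-mass sanity pass: Σ batch − LOI loss = 100.0 kg (per-oxide target masses sum to 100.0 kg; versus the stated basis of 100.0 kg — any gap is answer rounding).
Batch grand total — Σ batch = 117.8 kg; the LOI term Σ batch·LOI equals 17.84 kg; yield = glass ÷ total batch = 84.86%.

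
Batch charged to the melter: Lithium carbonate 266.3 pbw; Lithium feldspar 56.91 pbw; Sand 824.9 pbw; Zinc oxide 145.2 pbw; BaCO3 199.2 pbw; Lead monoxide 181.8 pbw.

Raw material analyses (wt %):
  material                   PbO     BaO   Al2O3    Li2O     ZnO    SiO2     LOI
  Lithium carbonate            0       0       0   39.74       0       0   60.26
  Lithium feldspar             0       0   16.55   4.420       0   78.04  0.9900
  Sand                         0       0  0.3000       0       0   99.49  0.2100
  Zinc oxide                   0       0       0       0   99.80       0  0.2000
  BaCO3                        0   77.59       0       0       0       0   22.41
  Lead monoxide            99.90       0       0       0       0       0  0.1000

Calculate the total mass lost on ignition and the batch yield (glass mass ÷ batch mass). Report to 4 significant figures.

The intermediate values appear, rounded to four significant digits, on the page — all internal work holds full float precision in all steps. Every reported result includes exactly one rounding; the derived quantities (six oxide percentages, LOI, the totals, glass mass, yield) are computed from the batch weights for 1466 pbw of glass in full precision as they appear in the problem or the answer.
Loss on ignition, line by line:
  Lithium carbonate: 266.3 × 0.6026 = 160.5 pbw
  Lithium feldspar: 56.91 × 0.009900 = 0.5634 pbw
  Sand: 824.9 × 0.002100 = 1.732 pbw
  Zinc oxide: 145.2 × 0.002000 = 0.2904 pbw
  BaCO3: 199.2 × 0.2241 = 44.64 pbw
  Lead monoxide: 181.8 × 0.001000 = 0.1818 pbw
Total LOI = 207.9 pbw
Glass = batch − LOI = 1674 − 207.9 = 1466 pbw

LOI loss = 207.9 pbw; glass = 1466 pbw; yield = 87.58%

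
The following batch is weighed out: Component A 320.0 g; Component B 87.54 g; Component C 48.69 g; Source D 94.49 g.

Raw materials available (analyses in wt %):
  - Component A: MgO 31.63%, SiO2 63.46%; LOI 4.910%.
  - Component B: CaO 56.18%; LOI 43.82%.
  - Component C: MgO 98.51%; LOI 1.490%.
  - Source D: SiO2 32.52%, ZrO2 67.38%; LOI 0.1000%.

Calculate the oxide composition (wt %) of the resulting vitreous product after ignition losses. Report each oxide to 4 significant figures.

Glass mass = 495.8 g (batch 550.7 − LOI 54.89).
Composition: MgO 30.09%, SiO2 47.15%, ZrO2 12.84%, CaO 9.919%

In-progress results are displayed, with 4-significant-figure rounding, as written — every computation holds exact precision through the solve; each reported number takes a single rounding. The derived quantities (ignition loss, the totals, the four compositions, the yield, glass mass) are re-derived from the batch weights for 495.8 g of glass in exact precision, as quoted within question or answer.
Oxide masses out of the charge:
  MgO: 320.0·0.3163 + 48.69·0.9851 = 149.2 g
  SiO2: 320.0·0.6346 + 94.49·0.3252 = 233.8 g
  ZrO2: 94.49·0.6738 = 63.67 g
  CaO: 87.54·0.5618 = 49.18 g
LOI: 320.0·0.04910 + 87.54·0.4382 + 48.69·0.01490 + 94.49·0.001000 = 54.89 g
Glass = total batch minus LOI = 550.7 − 54.89 = 495.8 g (the oxide masses sum to this)
wt %: oxide over glass, times 100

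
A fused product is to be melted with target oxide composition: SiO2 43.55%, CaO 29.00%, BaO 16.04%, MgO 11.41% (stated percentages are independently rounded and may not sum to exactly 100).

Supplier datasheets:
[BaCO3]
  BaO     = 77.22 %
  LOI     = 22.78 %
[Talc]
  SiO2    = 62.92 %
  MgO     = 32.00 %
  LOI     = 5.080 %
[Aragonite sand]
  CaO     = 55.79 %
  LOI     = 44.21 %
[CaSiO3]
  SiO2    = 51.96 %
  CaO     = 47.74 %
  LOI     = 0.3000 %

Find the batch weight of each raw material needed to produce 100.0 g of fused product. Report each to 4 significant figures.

Batch per 100.0 g fused product:
  BaCO3: 20.77 g
  Talc: 35.66 g
  Aragonite sand: 17.21 g
  CaSiO3: 40.64 g
Total batch = 114.3 g; LOI loss = 14.27 g; yield = 87.51%

Rounding to 4 significant digits governs every intermediate as printed. Each numeric step holds exact precision from start to finish. Each reported number is rounded once only; derived quantities, including LOI, net glass mass, totals, four oxide percentages, yield, are re-derived using the weight values per 100.0 g of glass at exact precision as they appear in the problem or answer text.
The oxide mass targets at 100.0 g fused product:
  SiO2: 43.55% × 100.0 = 43.55 g
  CaO: 29.00% × 100.0 = 29.00 g
  BaO: 16.04% × 100.0 = 16.04 g
  MgO: 11.41% × 100.0 = 11.41 g
Verifying the oxide balance using the reported weights, relative to the basis at hand (summed amounts equal target values up to rounding of the answer):
  SiO2: 35.66·0.6292 + 40.64·0.5196 = 43.55 g (target 43.55 g)
  CaO: 17.21·0.5579 + 40.64·0.4774 = 29.00 g (target 29.00 g)
  BaO: 20.77·0.7722 = 16.04 g (target 16.04 g)
  MgO: 35.66·0.3200 = 11.41 g (target 11.41 g)
Mass balance on the glass: the batch minus its LOI: 100.0 g (summing oxide targets gives 100.0 g; with the basis standing at 100.0 g — deltas are rounding alone).
Total batch = Σ batch = 114.3 g; loss to ignition Σ batch·LOI = 14.27 g; the yield ratio, glass ÷ batch: 87.51%.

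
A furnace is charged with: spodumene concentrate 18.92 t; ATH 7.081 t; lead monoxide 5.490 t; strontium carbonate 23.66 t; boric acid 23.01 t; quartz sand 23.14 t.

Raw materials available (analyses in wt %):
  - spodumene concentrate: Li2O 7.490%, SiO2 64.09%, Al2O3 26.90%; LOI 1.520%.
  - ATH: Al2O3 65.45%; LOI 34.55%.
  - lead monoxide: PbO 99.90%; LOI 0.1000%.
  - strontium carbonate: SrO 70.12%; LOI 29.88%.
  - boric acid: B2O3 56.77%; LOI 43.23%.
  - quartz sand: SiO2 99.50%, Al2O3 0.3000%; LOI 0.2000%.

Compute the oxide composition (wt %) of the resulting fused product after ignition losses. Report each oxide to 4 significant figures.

In-progress results appear rounded to four significant digits at each printed step — all internal work keeps exact precision at each step. Every reported number carries a single rounding — all derived quantities are recomputed from the weighed amounts for 81.50 t of glass in exact precision (totals, the six compositions, ignition loss, glass mass, yield) as given in the question or the answer.
Per-oxide mass from batch:
  Li2O: 18.92·0.07490 = 1.417 t
  SrO: 23.66·0.7012 = 16.59 t
  B2O3: 23.01·0.5677 = 13.06 t
  SiO2: 18.92·0.6409 + 23.14·0.9950 = 35.15 t
  PbO: 5.490·0.9990 = 5.485 t
  Al2O3: 18.92·0.2690 + 7.081·0.6545 + 23.14·0.003000 = 9.793 t
LOI: 18.92·0.01520 + 7.081·0.3455 + 5.490·0.001000 + 23.66·0.2988 + 23.01·0.4323 + 23.14·0.002000 = 19.80 t
Resulting glass, batch − LOI: 101.3 − 19.80 = 81.50 t (matching Σ of the oxides)
percent by weight: oxide/glass ×100

Glass mass = 81.50 t (batch 101.3 − LOI 19.80).
Composition: Li2O 1.739%, SrO 20.36%, B2O3 16.03%, SiO2 43.13%, PbO 6.730%, Al2O3 12.02%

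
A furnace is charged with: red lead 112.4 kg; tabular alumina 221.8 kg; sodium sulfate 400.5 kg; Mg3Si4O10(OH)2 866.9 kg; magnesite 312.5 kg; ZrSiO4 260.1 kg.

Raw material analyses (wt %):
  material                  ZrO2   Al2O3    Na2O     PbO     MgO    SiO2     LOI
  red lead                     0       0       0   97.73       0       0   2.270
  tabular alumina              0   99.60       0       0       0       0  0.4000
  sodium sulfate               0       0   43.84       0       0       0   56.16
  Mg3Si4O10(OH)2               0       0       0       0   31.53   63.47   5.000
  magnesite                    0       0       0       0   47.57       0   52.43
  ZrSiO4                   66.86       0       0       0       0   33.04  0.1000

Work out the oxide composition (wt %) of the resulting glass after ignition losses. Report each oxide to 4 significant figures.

Glass mass = 1738 kg (batch 2174 − LOI 435.8).
Composition: ZrO2 10.00%, Al2O3 12.71%, Na2O 10.10%, PbO 6.319%, MgO 24.27%, SiO2 36.59%

Working values are printed rounded off to 4 significant digits on the page; the working math keeps full float precision end to end. Every reported result takes exactly one rounding; all derived quantities are recomputed in exact precision (six oxide percentages, totals, glass mass, yield, LOI) from the weighed amounts per 1738 kg of glass, as they appear in the question or the answer.
Per-oxide mass from batch:
  ZrO2: 260.1·0.6686 = 173.9 kg
  Al2O3: 221.8·0.9960 = 220.9 kg
  Na2O: 400.5·0.4384 = 175.6 kg
  PbO: 112.4·0.9773 = 109.8 kg
  MgO: 866.9·0.3153 + 312.5·0.4757 = 422.0 kg
  SiO2: 866.9·0.6347 + 260.1·0.3304 = 636.2 kg
LOI: 112.4·0.02270 + 221.8·0.004000 + 400.5·0.5616 + 866.9·0.05000 + 312.5·0.5243 + 260.1·0.001000 = 435.8 kg
Net of LOI, the glass mass = 2174 − 435.8 = 1738 kg (= the summed oxide contributions)
each oxide over glass, ×100, is wt %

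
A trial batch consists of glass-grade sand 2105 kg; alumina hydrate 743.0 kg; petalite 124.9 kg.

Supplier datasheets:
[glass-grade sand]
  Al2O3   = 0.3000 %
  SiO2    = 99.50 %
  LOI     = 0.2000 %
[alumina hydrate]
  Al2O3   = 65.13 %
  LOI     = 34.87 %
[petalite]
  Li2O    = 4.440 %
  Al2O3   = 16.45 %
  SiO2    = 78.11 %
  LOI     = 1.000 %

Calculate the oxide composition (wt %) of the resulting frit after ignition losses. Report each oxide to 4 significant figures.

Every computation holds exact precision in every operation. Intermediates are printed, rounded to four significant figures, as written — each reported figure sees exactly one rounding — the derived quantities, including yield, the totals, the three compositions, LOI, net glass mass, are recomputed using the weight values for 2708 kg of glass in full float precision as quoted within question or answer.
Mass of each oxide from the mix:
  Li2O: 124.9·0.04440 = 5.546 kg
  Al2O3: 2105·0.003000 + 743.0·0.6513 + 124.9·0.1645 = 510.8 kg
  SiO2: 2105·0.9950 + 124.9·0.7811 = 2192 kg
LOI: 2105·0.002000 + 743.0·0.3487 + 124.9·0.01000 = 264.5 kg
Glass mass = batch − LOI = 2973 − 264.5 = 2708 kg (equal to the oxide-mass sum)
each oxide over glass, ×100, is wt %

Glass mass = 2708 kg (batch 2973 − LOI 264.5).
Composition: Li2O 0.2048%, Al2O3 18.86%, SiO2 80.94%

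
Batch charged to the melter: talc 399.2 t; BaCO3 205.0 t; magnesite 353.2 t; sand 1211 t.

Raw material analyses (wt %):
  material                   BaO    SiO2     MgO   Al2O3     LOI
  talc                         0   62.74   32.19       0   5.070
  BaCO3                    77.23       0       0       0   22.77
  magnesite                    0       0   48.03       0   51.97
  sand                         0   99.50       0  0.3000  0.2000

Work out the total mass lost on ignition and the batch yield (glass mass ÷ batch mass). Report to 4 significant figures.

LOI loss = 252.9 t; glass = 1916 t; yield = 88.34%

The working math maintains full float precision at every stage. Values along the way are shown rounded off to 4 significant figures at each printed step — a single rounding completes every reported result; derived quantities (the totals, LOI, four oxide percentages, net glass mass, the yield) are recomputed at full float precision from the weighed amounts per 1916 t of glass precisely as stated by the problem or answer text.
Per-material ignition loss:
  talc: 399.2 × 0.05070 = 20.24 t
  BaCO3: 205.0 × 0.2277 = 46.68 t
  magnesite: 353.2 × 0.5197 = 183.6 t
  sand: 1211 × 0.002000 = 2.422 t
Total LOI = 252.9 t
Glass = batch − LOI = 2168 − 252.9 = 1916 t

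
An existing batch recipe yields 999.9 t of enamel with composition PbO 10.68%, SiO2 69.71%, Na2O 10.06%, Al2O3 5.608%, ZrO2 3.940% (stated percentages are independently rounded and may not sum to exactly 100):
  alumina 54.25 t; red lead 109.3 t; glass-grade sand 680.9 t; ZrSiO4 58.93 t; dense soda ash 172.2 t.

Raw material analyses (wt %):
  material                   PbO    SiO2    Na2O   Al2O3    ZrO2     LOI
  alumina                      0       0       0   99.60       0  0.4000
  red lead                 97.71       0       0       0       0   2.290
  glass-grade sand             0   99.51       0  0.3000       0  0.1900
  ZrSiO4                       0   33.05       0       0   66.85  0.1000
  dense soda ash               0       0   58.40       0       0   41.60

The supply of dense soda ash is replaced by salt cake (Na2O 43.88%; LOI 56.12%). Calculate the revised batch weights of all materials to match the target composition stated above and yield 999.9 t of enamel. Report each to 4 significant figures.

Revised batch per 999.9 t enamel:
  alumina: 54.25 t
  red lead: 109.3 t
  glass-grade sand: 680.9 t
  ZrSiO4: 58.93 t
  salt cake: 229.2 t
Total batch = 1133 t; LOI loss = 132.7 t

The working math maintains full float precision at each step. Intermediates are printed, with 4-significant-figure rounding, alongside each step. Every reported value takes just one rounding — the derived quantities (glass mass, the totals, LOI, the yield, the five compositions) are rebuilt in full precision from the batch weights for 999.9 t of glass exactly as printed in question or answer.
Per-oxide target masses for 999.9 t enamel:
  PbO: 10.68% × 999.9 = 106.8 t
  SiO2: 69.71% × 999.9 = 697.0 t
  Na2O: 10.06% × 999.9 = 100.6 t
  Al2O3: 5.608% × 999.9 = 56.07 t
  ZrO2: 3.940% × 999.9 = 39.40 t
Oxide-by-oxide audit per the reported batch figures, against the basis in use (oxide sums agree with the targets inside rounding margins):
  PbO: 109.3·0.9771 = 106.8 t (target 106.8 t)
  SiO2: 680.9·0.9951 + 58.93·0.3305 = 697.0 t (target 697.0 t)
  Na2O: 229.2·0.4388 = 100.6 t (target 100.6 t)
  Al2O3: 54.25·0.9960 + 680.9·0.003000 = 56.08 t (target 56.07 t)
  ZrO2: 58.93·0.6685 = 39.39 t (target 39.40 t)
Glass mass check: the batch minus its LOI: 999.9 t (oxide target masses add up to 999.9 t; the stated basis being 999.9 t — gaps are rounding artifacts).
Adding the batch up: Σ batch = 1133 t; LOI removed, Σ of batch·LOI: 132.7 t; the yield ratio, glass ÷ batch: 88.28%.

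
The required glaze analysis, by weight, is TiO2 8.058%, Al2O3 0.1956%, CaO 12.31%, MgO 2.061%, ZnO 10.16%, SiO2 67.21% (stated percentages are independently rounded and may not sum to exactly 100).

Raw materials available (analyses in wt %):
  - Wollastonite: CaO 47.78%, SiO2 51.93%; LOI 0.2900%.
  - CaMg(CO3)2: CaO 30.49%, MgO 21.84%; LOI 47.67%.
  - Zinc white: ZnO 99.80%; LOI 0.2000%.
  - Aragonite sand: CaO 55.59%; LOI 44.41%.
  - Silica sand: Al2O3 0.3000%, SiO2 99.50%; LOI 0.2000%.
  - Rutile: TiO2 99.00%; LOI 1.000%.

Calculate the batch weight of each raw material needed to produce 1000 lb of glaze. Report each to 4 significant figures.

Batch per 1000 lb glaze:
  Wollastonite: 44.98 lb
  CaMg(CO3)2: 94.37 lb
  Zinc white: 101.8 lb
  Aragonite sand: 131.0 lb
  Silica sand: 652.0 lb
  Rutile: 81.39 lb
Total batch = 1106 lb; LOI loss = 105.6 lb; yield = 90.45%

In-progress results are printed, rounded to four significant figures, across the worked steps — each numeric step keeps full float precision in all steps; every reported number receives exactly one rounding; the derived quantities are carried in full float precision (six oxide percentages, LOI, totals, glass mass, yield) starting from the weights at 1000 lb of glass, as quoted within the problem or answer text.
Oxide mass targets, per 1000 lb glaze:
  TiO2: 8.058% × 1000 = 80.58 lb
  Al2O3: 0.1956% × 1000 = 1.956 lb
  CaO: 12.31% × 1000 = 123.1 lb
  MgO: 2.061% × 1000 = 20.61 lb
  ZnO: 10.16% × 1000 = 101.6 lb
  SiO2: 67.21% × 1000 = 672.1 lb
Balance tally, oxide-wise, on the weights just shown, against the basis in use (delivered sums recover each target up to rounding of the answer):
  TiO2: 81.39·0.9900 = 80.58 lb (target 80.58 lb)
  Al2O3: 652.0·0.003000 = 1.956 lb (target 1.956 lb)
  CaO: 44.98·0.4778 + 94.37·0.3049 + 131.0·0.5559 = 123.1 lb (target 123.1 lb)
  MgO: 94.37·0.2184 = 20.61 lb (target 20.61 lb)
  ZnO: 101.8·0.9980 = 101.6 lb (target 101.6 lb)
  SiO2: 44.98·0.5193 + 652.0·0.9950 = 672.1 lb (target 672.1 lb)
Glass-mass sanity pass: Σ batch − LOI loss = 999.9 lb (the Σ of target masses is 999.9 lb; versus the stated basis of 1000 lb — differing by rounding only).
Total batch = Σ batch = 1106 lb; ignition loss, Σ(batch × LOI) = 105.6 lb; yield: glass divided by total = 90.45%.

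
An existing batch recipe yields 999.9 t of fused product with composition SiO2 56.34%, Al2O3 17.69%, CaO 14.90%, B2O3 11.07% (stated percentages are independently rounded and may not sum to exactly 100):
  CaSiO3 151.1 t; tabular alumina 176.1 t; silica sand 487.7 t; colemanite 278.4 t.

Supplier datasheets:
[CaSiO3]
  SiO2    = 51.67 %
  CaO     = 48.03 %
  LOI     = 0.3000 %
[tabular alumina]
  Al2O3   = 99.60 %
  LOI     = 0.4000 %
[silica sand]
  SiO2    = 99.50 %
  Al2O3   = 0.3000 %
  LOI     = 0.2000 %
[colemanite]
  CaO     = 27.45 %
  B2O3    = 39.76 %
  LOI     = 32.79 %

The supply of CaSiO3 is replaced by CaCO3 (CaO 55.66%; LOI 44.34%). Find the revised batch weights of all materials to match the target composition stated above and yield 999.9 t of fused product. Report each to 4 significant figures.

Mid-chain values are displayed rounded to 4 significant figures in the printout. All internal work runs at exact precision from first step to last; each reported figure carries a single rounding. All derived quantities are rebuilt starting from the weights per 999.9 t of glass in exact precision (the totals, yield, the four compositions, net glass mass, LOI) as quoted within question or answer.
Target masses of each oxide per 999.9 t fused product:
  SiO2: 56.34% × 999.9 = 563.3 t
  Al2O3: 17.69% × 999.9 = 176.9 t
  CaO: 14.90% × 999.9 = 149.0 t
  B2O3: 11.07% × 999.9 = 110.7 t
A balance pass over the oxides, with the batch weights as given, on the stated basis (sums match the target masses modulo rounding of the values):
  SiO2: 566.2·0.9950 = 563.4 t (target 563.3 t)
  Al2O3: 175.9·0.9960 + 566.2·0.003000 = 176.9 t (target 176.9 t)
  CaO: 130.4·0.5566 + 278.4·0.2745 = 149.0 t (target 149.0 t)
  B2O3: 278.4·0.3976 = 110.7 t (target 110.7 t)
Auditing the glass mass value: batch Σ − ignition loss = 1000 t (targets for the oxides total 999.9 t; against the stated basis, 999.9 t — differing by rounding only).
Summing the batch: Σ batch = 1151 t; the LOI term Σ batch·LOI equals 150.9 t; yield, glass over the total, = 86.88%.

Revised batch per 999.9 t fused product:
  CaCO3: 130.4 t
  tabular alumina: 175.9 t
  silica sand: 566.2 t
  colemanite: 278.4 t
Total batch = 1151 t; LOI loss = 150.9 t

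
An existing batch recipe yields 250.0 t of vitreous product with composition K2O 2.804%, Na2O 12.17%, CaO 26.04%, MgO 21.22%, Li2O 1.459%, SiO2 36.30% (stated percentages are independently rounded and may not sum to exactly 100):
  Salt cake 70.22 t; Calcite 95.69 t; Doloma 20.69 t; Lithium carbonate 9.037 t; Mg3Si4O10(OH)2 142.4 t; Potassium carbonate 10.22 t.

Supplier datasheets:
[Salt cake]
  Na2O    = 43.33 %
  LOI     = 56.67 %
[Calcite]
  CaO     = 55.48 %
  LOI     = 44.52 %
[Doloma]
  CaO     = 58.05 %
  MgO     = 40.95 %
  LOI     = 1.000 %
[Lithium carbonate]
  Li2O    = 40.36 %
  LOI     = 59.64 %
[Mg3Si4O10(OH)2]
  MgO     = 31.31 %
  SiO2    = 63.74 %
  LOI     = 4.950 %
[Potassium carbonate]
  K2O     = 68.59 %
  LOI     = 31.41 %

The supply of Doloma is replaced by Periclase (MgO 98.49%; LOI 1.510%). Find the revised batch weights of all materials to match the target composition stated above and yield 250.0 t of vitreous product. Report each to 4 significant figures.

Values along the way are printed rounded to four significant digits on the page. All arithmetic runs at full precision at every stage — every reported figure is rounded exactly once. The derived quantities (net glass mass, LOI, the yield, the six compositions, totals) are re-derived from the weighed amounts for 250.0 t of glass at exact precision precisely as stated by question or answer.
Per-oxide target masses for 250.0 t vitreous product:
  K2O: 2.804% × 250.0 = 7.010 t
  Na2O: 12.17% × 250.0 = 30.42 t
  CaO: 26.04% × 250.0 = 65.10 t
  MgO: 21.22% × 250.0 = 53.05 t
  Li2O: 1.459% × 250.0 = 3.648 t
  SiO2: 36.30% × 250.0 = 90.75 t
Per-oxide balance check on the weights just shown, under the basis named above (sum by sum, the targets are met net of answer rounding effects):
  K2O: 10.22·0.6859 = 7.010 t (target 7.010 t)
  Na2O: 70.22·0.4333 = 30.43 t (target 30.42 t)
  CaO: 117.3·0.5548 = 65.08 t (target 65.10 t)
  MgO: 8.602·0.9849 + 142.4·0.3131 = 53.06 t (target 53.05 t)
  Li2O: 9.037·0.4036 = 3.647 t (target 3.648 t)
  SiO2: 142.4·0.6374 = 90.77 t (target 90.75 t)
Auditing the glass mass value: the batch minus its LOI: 250.0 t (oxide target masses add up to 250.0 t; stated basis 250.0 t — rounding explains the deltas).
Whole-batch sum: Σ batch = 357.8 t; loss to ignition Σ batch·LOI = 107.8 t; the yield ratio, glass ÷ batch: 69.87%.

Revised batch per 250.0 t vitreous product:
  Salt cake: 70.22 t
  Calcite: 117.3 t
  Periclase: 8.602 t
  Lithium carbonate: 9.037 t
  Mg3Si4O10(OH)2: 142.4 t
  Potassium carbonate: 10.22 t
Total batch = 357.8 t; LOI loss = 107.8 t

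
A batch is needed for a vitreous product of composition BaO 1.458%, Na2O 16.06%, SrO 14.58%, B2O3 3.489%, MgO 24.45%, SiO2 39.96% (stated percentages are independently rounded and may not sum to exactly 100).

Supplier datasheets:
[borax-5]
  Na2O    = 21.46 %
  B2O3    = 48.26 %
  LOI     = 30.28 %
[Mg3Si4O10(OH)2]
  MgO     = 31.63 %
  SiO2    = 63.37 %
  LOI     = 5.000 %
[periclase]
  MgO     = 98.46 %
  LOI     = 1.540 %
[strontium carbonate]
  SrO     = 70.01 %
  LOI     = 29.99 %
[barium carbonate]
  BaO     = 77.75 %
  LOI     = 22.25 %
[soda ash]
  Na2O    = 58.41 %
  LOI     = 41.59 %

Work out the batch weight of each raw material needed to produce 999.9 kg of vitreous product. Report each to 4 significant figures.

Batch per 999.9 kg vitreous product:
  borax-5: 72.29 kg
  Mg3Si4O10(OH)2: 630.5 kg
  periclase: 45.75 kg
  strontium carbonate: 208.2 kg
  barium carbonate: 18.75 kg
  soda ash: 248.4 kg
Total batch = 1224 kg; LOI loss = 224.0 kg; yield = 81.69%

In-progress results are printed rounded to 4 significant figures in the printout — all internal work maintains exact precision end to end. Each reported result receives exactly one rounding. The derived quantities are re-derived starting from the weights per 999.9 kg of glass in full float precision (LOI, totals, the six compositions, yield, glass mass), as quoted within problem or answer.
Target masses of each oxide per 999.9 kg vitreous product:
  BaO: 1.458% × 999.9 = 14.58 kg
  Na2O: 16.06% × 999.9 = 160.6 kg
  SrO: 14.58% × 999.9 = 145.8 kg
  B2O3: 3.489% × 999.9 = 34.89 kg
  MgO: 24.45% × 999.9 = 244.5 kg
  SiO2: 39.96% × 999.9 = 399.6 kg
Verifying the oxide balance from the weights as reported, for the quoted basis mass (summed amounts equal target values net of answer rounding effects):
  BaO: 18.75·0.7775 = 14.58 kg (target 14.58 kg)
  Na2O: 72.29·0.2146 + 248.4·0.5841 = 160.6 kg (target 160.6 kg)
  SrO: 208.2·0.7001 = 145.8 kg (target 145.8 kg)
  B2O3: 72.29·0.4826 = 34.89 kg (target 34.89 kg)
  MgO: 630.5·0.3163 + 45.75·0.9846 = 244.5 kg (target 244.5 kg)
  SiO2: 630.5·0.6337 = 399.5 kg (target 399.6 kg)
The glass-mass cross-check: total batch − LOI = 999.9 kg (the Σ of target masses is 999.9 kg; against the stated basis, 999.9 kg — any gap is answer rounding).
Whole-batch sum: Σ batch = 1224 kg; LOI loss = Σ batch·LOI = 224.0 kg; as yield: glass ÷ batch → 81.69%.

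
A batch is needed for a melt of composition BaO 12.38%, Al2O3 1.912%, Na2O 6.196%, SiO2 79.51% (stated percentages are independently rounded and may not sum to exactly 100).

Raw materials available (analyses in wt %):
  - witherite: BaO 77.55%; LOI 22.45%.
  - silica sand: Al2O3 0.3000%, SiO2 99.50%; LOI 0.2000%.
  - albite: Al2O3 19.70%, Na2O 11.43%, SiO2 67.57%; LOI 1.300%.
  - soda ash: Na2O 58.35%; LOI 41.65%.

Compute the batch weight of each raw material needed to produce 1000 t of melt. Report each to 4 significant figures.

Batch per 1000 t melt:
  witherite: 159.6 t
  silica sand: 740.8 t
  albite: 85.77 t
  soda ash: 89.38 t
Total batch = 1076 t; LOI loss = 75.65 t; yield = 92.97%

In-progress results are displayed (rounded to four significant digits) alongside each step — the working math carries full precision from first step to last; every reported number is rounded only once. All derived quantities (the yield, ignition loss, four oxide percentages, the totals, net glass mass) are carried from the batch weights at 1000 t of glass at full precision, as they appear in the question or the answer.
Oxide-by-oxide targets in 1000 t melt:
  BaO: 12.38% × 1000 = 123.8 t
  Al2O3: 1.912% × 1000 = 19.12 t
  Na2O: 6.196% × 1000 = 61.96 t
  SiO2: 79.51% × 1000 = 795.1 t
Sums-versus-targets review from the weights as reported, relative to the basis at hand (every target is met by its sum given rounding of the digits):
  BaO: 159.6·0.7755 = 123.8 t (target 123.8 t)
  Al2O3: 740.8·0.003000 + 85.77·0.1970 = 19.12 t (target 19.12 t)
  Na2O: 85.77·0.1143 + 89.38·0.5835 = 61.96 t (target 61.96 t)
  SiO2: 740.8·0.9950 + 85.77·0.6757 = 795.1 t (target 795.1 t)
Glass-mass sanity pass: whole batch net of LOI = 999.9 t (the targets, summed, come to 1000 t; stated basis 1000 t — rounding explains the deltas).
Batch total: Σ batch = 1076 t; LOI loss = Σ batch·LOI = 75.65 t; yield = glass ÷ total batch = 92.97%.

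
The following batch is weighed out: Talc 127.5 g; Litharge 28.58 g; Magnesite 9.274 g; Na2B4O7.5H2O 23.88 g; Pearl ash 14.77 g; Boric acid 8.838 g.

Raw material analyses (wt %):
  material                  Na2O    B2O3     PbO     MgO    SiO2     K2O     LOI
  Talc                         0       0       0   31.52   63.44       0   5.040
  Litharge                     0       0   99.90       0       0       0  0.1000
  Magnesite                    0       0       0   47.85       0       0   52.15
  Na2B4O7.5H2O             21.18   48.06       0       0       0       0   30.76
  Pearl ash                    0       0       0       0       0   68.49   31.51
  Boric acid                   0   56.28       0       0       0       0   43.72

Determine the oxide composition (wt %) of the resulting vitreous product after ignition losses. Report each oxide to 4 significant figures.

Values along the way appear (rounded to four significant figures) within the worked lines. Full precision is maintained throughout; every reported figure takes a single rounding — all derived quantities, which include six oxide percentages, LOI, glass mass, the yield, totals, are recomputed in exact precision, as they appear in question or answer, from the weighed amounts per 185.7 g of glass.
Oxide masses out of the charge:
  Na2O: 23.88·0.2118 = 5.058 g
  B2O3: 23.88·0.4806 + 8.838·0.5628 = 16.45 g
  PbO: 28.58·0.9990 = 28.55 g
  MgO: 127.5·0.3152 + 9.274·0.4785 = 44.63 g
  SiO2: 127.5·0.6344 = 80.89 g
  K2O: 14.77·0.6849 = 10.12 g
LOI: 127.5·0.05040 + 28.58·0.001000 + 9.274·0.5215 + 23.88·0.3076 + 14.77·0.3151 + 8.838·0.4372 = 27.15 g
Net of LOI, the glass mass = 212.8 − 27.15 = 185.7 g (= Σ oxide masses)
percent share: oxide ÷ glass, ×100

Glass mass = 185.7 g (batch 212.8 − LOI 27.15).
Composition: Na2O 2.724%, B2O3 8.859%, PbO 15.38%, MgO 24.03%, SiO2 43.56%, K2O 5.448%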